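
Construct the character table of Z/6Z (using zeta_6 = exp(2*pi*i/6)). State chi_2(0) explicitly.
Character table of Z/6Z (irreps indexed chi_0,...,chi_5 with chi_k(m) = zeta_6^(k*m), zeta_6 = exp(2*pi*i/6)):
  irrep \ class  {0} (size 1)  {1} (size 1)    {2} (size 1)    {3} (size 1)  {4} (size 1)    {5} (size 1)  
  chi_0          1             1               1               1             1               1             
  chi_1          1             exp(I*pi/3)     exp(2*I*pi/3)   -1            exp(-2*I*pi/3)  exp(-I*pi/3)  
  chi_2          1             exp(2*I*pi/3)   exp(-2*I*pi/3)  1             exp(2*I*pi/3)   exp(-2*I*pi/3)
  chi_3          1             -1              1               -1            1               -1            
  chi_4          1             exp(-2*I*pi/3)  exp(2*I*pi/3)   1             exp(-2*I*pi/3)  exp(2*I*pi/3) 
  chi_5          1             exp(-I*pi/3)    exp(-2*I*pi/3)  -1            exp(2*I*pi/3)   exp(I*pi/3)   

Spot check: chi_2(0) = zeta_6^(2*0) = zeta_6^0 = 1.

Reasoning: Z/6Z is abelian, so all 6 irreducible complex representations are 1-dimensional. They are given by chi_k(m) = zeta_6^(k*m) for k = 0,...,5. Row orthogonality: sum_m chi_k(m) conj(chi_l(m)) = 6 * [k = l].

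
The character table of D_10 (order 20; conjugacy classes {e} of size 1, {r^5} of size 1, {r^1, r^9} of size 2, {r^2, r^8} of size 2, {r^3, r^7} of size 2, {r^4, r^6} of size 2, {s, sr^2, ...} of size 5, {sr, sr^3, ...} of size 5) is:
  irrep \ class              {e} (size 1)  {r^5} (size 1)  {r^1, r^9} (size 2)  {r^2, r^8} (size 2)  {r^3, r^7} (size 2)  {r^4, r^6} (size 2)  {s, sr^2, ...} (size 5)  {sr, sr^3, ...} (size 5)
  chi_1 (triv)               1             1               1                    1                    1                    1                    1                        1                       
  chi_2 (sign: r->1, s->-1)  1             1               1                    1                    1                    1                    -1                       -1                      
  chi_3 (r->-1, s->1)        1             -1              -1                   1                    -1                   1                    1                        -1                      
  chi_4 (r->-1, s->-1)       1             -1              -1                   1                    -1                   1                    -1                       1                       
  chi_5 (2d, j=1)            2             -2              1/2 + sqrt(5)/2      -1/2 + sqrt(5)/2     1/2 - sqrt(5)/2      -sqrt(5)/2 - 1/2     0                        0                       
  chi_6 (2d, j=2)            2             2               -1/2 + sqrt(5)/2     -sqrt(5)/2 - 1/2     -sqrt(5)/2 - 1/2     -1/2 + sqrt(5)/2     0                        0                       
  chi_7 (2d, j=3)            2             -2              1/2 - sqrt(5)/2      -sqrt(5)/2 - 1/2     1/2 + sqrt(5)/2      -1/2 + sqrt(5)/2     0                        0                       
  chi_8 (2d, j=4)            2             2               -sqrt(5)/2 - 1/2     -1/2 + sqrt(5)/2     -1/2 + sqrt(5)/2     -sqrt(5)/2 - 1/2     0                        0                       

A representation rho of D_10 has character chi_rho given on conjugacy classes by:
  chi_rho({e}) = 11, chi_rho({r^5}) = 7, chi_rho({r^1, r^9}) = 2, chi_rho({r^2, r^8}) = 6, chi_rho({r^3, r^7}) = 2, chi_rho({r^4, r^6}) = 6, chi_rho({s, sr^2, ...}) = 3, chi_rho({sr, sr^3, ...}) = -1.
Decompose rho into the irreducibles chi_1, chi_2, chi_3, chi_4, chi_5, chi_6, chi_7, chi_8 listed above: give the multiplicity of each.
Multiplicities: chi_1: 3, chi_2: 2, chi_3: 2, chi_4: 0, chi_5: 0, chi_6: 1, chi_7: 0, chi_8: 1.

Reasoning: Use <chi_rho, chi> = (1/|G|) sum_C |C| * chi_rho(C) * conj(chi(C)) with |G| = 20 for each irreducible chi in the table:
  <chi_rho, chi_1> = (1/20)[1*(11)*conj(1) + 1*(7)*conj(1) + 2*(2)*conj(1) + 2*(6)*conj(1) + 2*(2)*conj(1) + 2*(6)*conj(1) + 5*(3)*conj(1) + 5*(-1)*conj(1)]
      = (1/20)[(11) + (7) + (4) + (12) + (4) + (12) + (15) + (-5)] = 60/20 = 3
  <chi_rho, chi_2> = (1/20)[1*(11)*conj(1) + 1*(7)*conj(1) + 2*(2)*conj(1) + 2*(6)*conj(1) + 2*(2)*conj(1) + 2*(6)*conj(1) + 5*(3)*conj(-1) + 5*(-1)*conj(-1)]
      = (1/20)[(11) + (7) + (4) + (12) + (4) + (12) + (-15) + (5)] = 40/20 = 2
  <chi_rho, chi_3> = (1/20)[1*(11)*conj(1) + 1*(7)*conj(-1) + 2*(2)*conj(-1) + 2*(6)*conj(1) + 2*(2)*conj(-1) + 2*(6)*conj(1) + 5*(3)*conj(1) + 5*(-1)*conj(-1)]
      = (1/20)[(11) + (-7) + (-4) + (12) + (-4) + (12) + (15) + (5)] = 40/20 = 2
  <chi_rho, chi_4> = (1/20)[1*(11)*conj(1) + 1*(7)*conj(-1) + 2*(2)*conj(-1) + 2*(6)*conj(1) + 2*(2)*conj(-1) + 2*(6)*conj(1) + 5*(3)*conj(-1) + 5*(-1)*conj(1)]
      = (1/20)[(11) + (-7) + (-4) + (12) + (-4) + (12) + (-15) + (-5)] = 0/20 = 0
  <chi_rho, chi_5> = (1/20)[1*(11)*conj(2) + 1*(7)*conj(-2) + 2*(2)*conj(1/2 + sqrt(5)/2) + 2*(6)*conj(-1/2 + sqrt(5)/2) + 2*(2)*conj(1/2 - sqrt(5)/2) + 2*(6)*conj(-sqrt(5)/2 - 1/2) + 5*(3)*conj(0) + 5*(-1)*conj(0)]
      = (1/20)[(22) + (-14) + (2 + 2*sqrt(5)) + (-6 + 6*sqrt(5)) + (2 - 2*sqrt(5)) + (-6*sqrt(5) - 6) + (0) + (0)] = 0/20 = 0
  <chi_rho, chi_6> = (1/20)[1*(11)*conj(2) + 1*(7)*conj(2) + 2*(2)*conj(-1/2 + sqrt(5)/2) + 2*(6)*conj(-sqrt(5)/2 - 1/2) + 2*(2)*conj(-sqrt(5)/2 - 1/2) + 2*(6)*conj(-1/2 + sqrt(5)/2) + 5*(3)*conj(0) + 5*(-1)*conj(0)]
      = (1/20)[(22) + (14) + (-2 + 2*sqrt(5)) + (-6*sqrt(5) - 6) + (-2*sqrt(5) - 2) + (-6 + 6*sqrt(5)) + (0) + (0)] = 20/20 = 1
  <chi_rho, chi_7> = (1/20)[1*(11)*conj(2) + 1*(7)*conj(-2) + 2*(2)*conj(1/2 - sqrt(5)/2) + 2*(6)*conj(-sqrt(5)/2 - 1/2) + 2*(2)*conj(1/2 + sqrt(5)/2) + 2*(6)*conj(-1/2 + sqrt(5)/2) + 5*(3)*conj(0) + 5*(-1)*conj(0)]
      = (1/20)[(22) + (-14) + (2 - 2*sqrt(5)) + (-6*sqrt(5) - 6) + (2 + 2*sqrt(5)) + (-6 + 6*sqrt(5)) + (0) + (0)] = 0/20 = 0
  <chi_rho, chi_8> = (1/20)[1*(11)*conj(2) + 1*(7)*conj(2) + 2*(2)*conj(-sqrt(5)/2 - 1/2) + 2*(6)*conj(-1/2 + sqrt(5)/2) + 2*(2)*conj(-1/2 + sqrt(5)/2) + 2*(6)*conj(-sqrt(5)/2 - 1/2) + 5*(3)*conj(0) + 5*(-1)*conj(0)]
      = (1/20)[(22) + (14) + (-2*sqrt(5) - 2) + (-6 + 6*sqrt(5)) + (-2 + 2*sqrt(5)) + (-6*sqrt(5) - 6) + (0) + (0)] = 20/20 = 1
Dimension check: dim(rho) = sum (mult * dim) = 3*1 + 2*1 + 2*1 + 0*1 + 0*2 + 1*2 + 0*2 + 1*2 = 11 = chi_rho(e) = 11.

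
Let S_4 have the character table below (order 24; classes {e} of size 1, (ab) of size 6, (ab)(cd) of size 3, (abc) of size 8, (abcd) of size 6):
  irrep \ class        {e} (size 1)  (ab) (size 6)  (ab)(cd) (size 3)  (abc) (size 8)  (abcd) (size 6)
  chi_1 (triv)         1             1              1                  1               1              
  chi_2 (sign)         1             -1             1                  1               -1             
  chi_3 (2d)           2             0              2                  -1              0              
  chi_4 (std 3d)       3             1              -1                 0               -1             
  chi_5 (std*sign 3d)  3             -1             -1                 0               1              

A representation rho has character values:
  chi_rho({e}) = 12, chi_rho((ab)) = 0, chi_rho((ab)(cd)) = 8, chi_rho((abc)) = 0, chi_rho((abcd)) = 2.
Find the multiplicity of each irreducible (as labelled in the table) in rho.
Multiplicities: chi_1: 2, chi_2: 1, chi_3: 3, chi_4: 0, chi_5: 1.

Reasoning: Use <chi_rho, chi> = (1/|G|) sum_C |C| * chi_rho(C) * conj(chi(C)) with |G| = 24 for each irreducible chi in the table:
  <chi_rho, chi_1> = (1/24)[1*(12)*conj(1) + 6*(0)*conj(1) + 3*(8)*conj(1) + 8*(0)*conj(1) + 6*(2)*conj(1)]
      = (1/24)[(12) + (0) + (24) + (0) + (12)] = 48/24 = 2
  <chi_rho, chi_2> = (1/24)[1*(12)*conj(1) + 6*(0)*conj(-1) + 3*(8)*conj(1) + 8*(0)*conj(1) + 6*(2)*conj(-1)]
      = (1/24)[(12) + (0) + (24) + (0) + (-12)] = 24/24 = 1
  <chi_rho, chi_3> = (1/24)[1*(12)*conj(2) + 6*(0)*conj(0) + 3*(8)*conj(2) + 8*(0)*conj(-1) + 6*(2)*conj(0)]
      = (1/24)[(24) + (0) + (48) + (0) + (0)] = 72/24 = 3
  <chi_rho, chi_4> = (1/24)[1*(12)*conj(3) + 6*(0)*conj(1) + 3*(8)*conj(-1) + 8*(0)*conj(0) + 6*(2)*conj(-1)]
      = (1/24)[(36) + (0) + (-24) + (0) + (-12)] = 0/24 = 0
  <chi_rho, chi_5> = (1/24)[1*(12)*conj(3) + 6*(0)*conj(-1) + 3*(8)*conj(-1) + 8*(0)*conj(0) + 6*(2)*conj(1)]
      = (1/24)[(36) + (0) + (-24) + (0) + (12)] = 24/24 = 1
Dimension check: dim(rho) = sum (mult * dim) = 2*1 + 1*1 + 3*2 + 0*3 + 1*3 = 12 = chi_rho(e) = 12.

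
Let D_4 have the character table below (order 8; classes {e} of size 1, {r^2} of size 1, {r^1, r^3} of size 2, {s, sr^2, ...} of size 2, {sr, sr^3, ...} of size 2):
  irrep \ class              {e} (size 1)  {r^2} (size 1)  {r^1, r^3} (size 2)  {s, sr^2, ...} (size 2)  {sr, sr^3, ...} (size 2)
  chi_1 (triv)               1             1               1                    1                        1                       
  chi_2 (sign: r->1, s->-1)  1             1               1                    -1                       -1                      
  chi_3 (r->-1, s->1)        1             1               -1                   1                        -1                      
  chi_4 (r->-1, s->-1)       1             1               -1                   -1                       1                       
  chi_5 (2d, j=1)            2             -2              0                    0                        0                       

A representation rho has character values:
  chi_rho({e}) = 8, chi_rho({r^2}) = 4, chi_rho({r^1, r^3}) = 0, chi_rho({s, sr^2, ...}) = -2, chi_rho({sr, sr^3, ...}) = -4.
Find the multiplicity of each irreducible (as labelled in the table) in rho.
Multiplicities: chi_1: 0, chi_2: 3, chi_3: 2, chi_4: 1, chi_5: 1.

Reasoning: Use <chi_rho, chi> = (1/|G|) sum_C |C| * chi_rho(C) * conj(chi(C)) with |G| = 8 for each irreducible chi in the table:
  <chi_rho, chi_1> = (1/8)[1*(8)*conj(1) + 1*(4)*conj(1) + 2*(0)*conj(1) + 2*(-2)*conj(1) + 2*(-4)*conj(1)]
      = (1/8)[(8) + (4) + (0) + (-4) + (-8)] = 0/8 = 0
  <chi_rho, chi_2> = (1/8)[1*(8)*conj(1) + 1*(4)*conj(1) + 2*(0)*conj(1) + 2*(-2)*conj(-1) + 2*(-4)*conj(-1)]
      = (1/8)[(8) + (4) + (0) + (4) + (8)] = 24/8 = 3
  <chi_rho, chi_3> = (1/8)[1*(8)*conj(1) + 1*(4)*conj(1) + 2*(0)*conj(-1) + 2*(-2)*conj(1) + 2*(-4)*conj(-1)]
      = (1/8)[(8) + (4) + (0) + (-4) + (8)] = 16/8 = 2
  <chi_rho, chi_4> = (1/8)[1*(8)*conj(1) + 1*(4)*conj(1) + 2*(0)*conj(-1) + 2*(-2)*conj(-1) + 2*(-4)*conj(1)]
      = (1/8)[(8) + (4) + (0) + (4) + (-8)] = 8/8 = 1
  <chi_rho, chi_5> = (1/8)[1*(8)*conj(2) + 1*(4)*conj(-2) + 2*(0)*conj(0) + 2*(-2)*conj(0) + 2*(-4)*conj(0)]
      = (1/8)[(16) + (-8) + (0) + (0) + (0)] = 8/8 = 1
Dimension check: dim(rho) = sum (mult * dim) = 0*1 + 3*1 + 2*1 + 1*1 + 1*2 = 8 = chi_rho(e) = 8.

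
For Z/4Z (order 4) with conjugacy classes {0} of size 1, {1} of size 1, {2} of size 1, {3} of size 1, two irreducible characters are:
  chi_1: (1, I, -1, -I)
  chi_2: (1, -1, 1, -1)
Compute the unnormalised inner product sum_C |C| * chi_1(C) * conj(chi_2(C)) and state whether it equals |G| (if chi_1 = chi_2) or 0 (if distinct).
Sum = 0; so <chi_1, chi_2> = 0 (distinct irreducibles are orthogonal).

Working: Compute term by term over conjugacy classes (|C| * chi_1(C) * conj(chi_2(C))):
  1*(1)*conj(1) + 1*(I)*conj(-1) + 1*(-1)*conj(1) + 1*(-I)*conj(-1)
  = (1) + (-I) + (-1) + (I)
  = 0.
(Exp terms are combined using exp(i*s)*conj(exp(i*t)) = exp(i*(s-t)), and sums of them are collapsed using the identity that for every m > 1 the m distinct m-th roots of unity sum to 0, e.g. 1 + exp(2*I*pi/3) + exp(-2*I*pi/3) = 0.)
Dividing by |G| = 4 gives 0/4 = 0, matching the row-orthogonality relation <chi_1, chi_2> = [chi_1 = chi_2].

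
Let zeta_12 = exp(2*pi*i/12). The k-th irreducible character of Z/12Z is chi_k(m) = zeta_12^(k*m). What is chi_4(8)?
chi_4(8) = zeta_12^32 = exp(-2*I*pi/3)

Reasoning: chi_4(8) = zeta_12^(4*8) = zeta_12^32. Since zeta_12^12 = 1, this equals zeta_12^8 = exp(2*pi*i*8/12) = exp(-2*I*pi/3).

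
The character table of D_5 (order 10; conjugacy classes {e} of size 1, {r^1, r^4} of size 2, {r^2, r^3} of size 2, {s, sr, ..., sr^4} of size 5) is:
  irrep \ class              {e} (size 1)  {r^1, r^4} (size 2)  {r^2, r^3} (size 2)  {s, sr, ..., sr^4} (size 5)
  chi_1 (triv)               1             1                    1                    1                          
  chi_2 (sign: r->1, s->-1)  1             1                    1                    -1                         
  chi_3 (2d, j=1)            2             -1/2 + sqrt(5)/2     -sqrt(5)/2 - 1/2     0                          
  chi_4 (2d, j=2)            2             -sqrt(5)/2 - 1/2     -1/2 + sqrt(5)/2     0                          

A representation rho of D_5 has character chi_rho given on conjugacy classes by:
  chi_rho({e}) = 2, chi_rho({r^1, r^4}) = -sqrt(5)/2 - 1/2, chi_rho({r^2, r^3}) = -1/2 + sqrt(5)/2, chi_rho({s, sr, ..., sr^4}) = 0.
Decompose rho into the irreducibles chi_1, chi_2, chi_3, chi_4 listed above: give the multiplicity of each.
Multiplicities: chi_1: 0, chi_2: 0, chi_3: 0, chi_4: 1.

Explanation: Use <chi_rho, chi> = (1/|G|) sum_C |C| * chi_rho(C) * conj(chi(C)) with |G| = 10 for each irreducible chi in the table:
  <chi_rho, chi_1> = (1/10)[1*(2)*conj(1) + 2*(-sqrt(5)/2 - 1/2)*conj(1) + 2*(-1/2 + sqrt(5)/2)*conj(1) + 5*(0)*conj(1)]
      = (1/10)[(2) + (-sqrt(5) - 1) + (-1 + sqrt(5)) + (0)] = 0/10 = 0
  <chi_rho, chi_2> = (1/10)[1*(2)*conj(1) + 2*(-sqrt(5)/2 - 1/2)*conj(1) + 2*(-1/2 + sqrt(5)/2)*conj(1) + 5*(0)*conj(-1)]
      = (1/10)[(2) + (-sqrt(5) - 1) + (-1 + sqrt(5)) + (0)] = 0/10 = 0
  <chi_rho, chi_3> = (1/10)[1*(2)*conj(2) + 2*(-sqrt(5)/2 - 1/2)*conj(-1/2 + sqrt(5)/2) + 2*(-1/2 + sqrt(5)/2)*conj(-sqrt(5)/2 - 1/2) + 5*(0)*conj(0)]
      = (1/10)[(4) + (-2) + (-2) + (0)] = 0/10 = 0
  <chi_rho, chi_4> = (1/10)[1*(2)*conj(2) + 2*(-sqrt(5)/2 - 1/2)*conj(-sqrt(5)/2 - 1/2) + 2*(-1/2 + sqrt(5)/2)*conj(-1/2 + sqrt(5)/2) + 5*(0)*conj(0)]
      = (1/10)[(4) + (sqrt(5) + 3) + (3 - sqrt(5)) + (0)] = 10/10 = 1
Dimension check: dim(rho) = sum (mult * dim) = 0*1 + 0*1 + 0*2 + 1*2 = 2 = chi_rho(e) = 2.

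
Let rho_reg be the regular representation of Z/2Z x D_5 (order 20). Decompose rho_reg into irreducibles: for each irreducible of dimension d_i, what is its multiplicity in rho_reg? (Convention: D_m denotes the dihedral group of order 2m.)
Each irreducible V_i of dimension d_i appears with multiplicity d_i, i.e. rho_reg = (direct sum over all irreducibles V_i) d_i V_i. The irreducible dimensions for Z/2Z x D_5 are 1, 1, 1, 1, 2, 2, 2, 2: 4 irreducibles of dimension 1, each with multiplicity 1; 4 irreducibles of dimension 2, each with multiplicity 2. Total dimension 4*1*1 + 4*2*2 = 20 = |G|.

General theorem: in the regular representation of a finite group G, each irreducible appears with multiplicity equal to its dimension. Check: dim(rho_reg) = sum d_i^2 = 1 + 1 + 1 + 1 + 4 + 4 + 4 + 4 = 20 = |G|.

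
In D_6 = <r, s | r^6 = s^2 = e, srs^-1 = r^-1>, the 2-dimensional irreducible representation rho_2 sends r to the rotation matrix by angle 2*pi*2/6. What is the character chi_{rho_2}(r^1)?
chi_{rho_2}(r^1) = 2*cos(2*pi*2*1/6) = -1

Proof sketch: rho_2(r^1) is rotation by angle 2*pi*2*1/6, whose trace is 2*cos(2*pi*2*1/6) = -1.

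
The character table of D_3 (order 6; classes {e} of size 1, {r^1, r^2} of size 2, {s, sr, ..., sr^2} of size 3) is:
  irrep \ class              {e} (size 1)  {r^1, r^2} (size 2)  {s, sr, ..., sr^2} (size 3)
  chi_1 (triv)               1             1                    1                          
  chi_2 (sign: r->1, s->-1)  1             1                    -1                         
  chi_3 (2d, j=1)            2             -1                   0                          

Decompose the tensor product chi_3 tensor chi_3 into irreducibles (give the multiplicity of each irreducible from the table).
chi_3 tensor chi_3 = chi_1 + chi_2 + chi_3 (all other irreducibles have multiplicity 0).

Details: The character of a tensor product is the pointwise product (chi_3 * chi_3)(C) = chi_3(C) * chi_3(C):
  {e}: (2)*(2), {r^1, r^2}: (-1)*(-1), {s, sr, ..., sr^2}: (0)*(0)
so (chi_3 * chi_3) takes values
  {e} -> 4, {r^1, r^2} -> 1, {s, sr, ..., sr^2} -> 0.
Now take the inner product of this character with each irreducible chi from the table, <chi_3*chi_3, chi> = (1/6) sum_C |C| (chi_3*chi_3)(C) conj(chi(C)):
  <chi_3*chi_3, chi_1> = (1/6)[1*(4)*conj(1) + 2*(1)*conj(1) + 3*(0)*conj(1)]
      = (1/6)[(4) + (2) + (0)] = 6/6 = 1
  <chi_3*chi_3, chi_2> = (1/6)[1*(4)*conj(1) + 2*(1)*conj(1) + 3*(0)*conj(-1)]
      = (1/6)[(4) + (2) + (0)] = 6/6 = 1
  <chi_3*chi_3, chi_3> = (1/6)[1*(4)*conj(2) + 2*(1)*conj(-1) + 3*(0)*conj(0)]
      = (1/6)[(8) + (-2) + (0)] = 6/6 = 1
Hence the multiplicities are chi_1: 1, chi_2: 1, chi_3: 1. Dimension check: dim(chi_3)*dim(chi_3) = 2*2 = 4 and sum (mult * dim) = 1*1 + 1*1 + 1*2 = 4.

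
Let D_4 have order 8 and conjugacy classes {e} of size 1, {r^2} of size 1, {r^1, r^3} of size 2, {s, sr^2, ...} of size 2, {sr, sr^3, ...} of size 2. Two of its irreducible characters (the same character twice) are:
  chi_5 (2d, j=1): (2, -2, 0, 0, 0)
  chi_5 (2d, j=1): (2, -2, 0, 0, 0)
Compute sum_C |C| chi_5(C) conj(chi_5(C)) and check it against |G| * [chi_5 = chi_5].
Sum = 8 = |G| = 8; so <chi_5, chi_5> = 1 (norm-1 confirms irreducibility).

Why: Compute term by term over conjugacy classes (|C| * chi_5(C) * conj(chi_5(C))):
  1*(2)*conj(2) + 1*(-2)*conj(-2) + 2*(0)*conj(0) + 2*(0)*conj(0) + 2*(0)*conj(0)
  = (4) + (4) + (0) + (0) + (0)
  = 8.
Dividing by |G| = 8 gives 8/8 = 1, matching the row-orthogonality relation <chi_5, chi_5> = [chi_5 = chi_5].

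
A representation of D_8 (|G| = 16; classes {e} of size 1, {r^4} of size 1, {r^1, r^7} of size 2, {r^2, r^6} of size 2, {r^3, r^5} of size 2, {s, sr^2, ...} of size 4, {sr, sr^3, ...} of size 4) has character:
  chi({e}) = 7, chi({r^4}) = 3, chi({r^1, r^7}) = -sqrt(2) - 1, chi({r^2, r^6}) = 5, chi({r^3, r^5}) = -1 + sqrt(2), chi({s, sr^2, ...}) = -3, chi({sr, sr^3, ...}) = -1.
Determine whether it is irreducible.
Not irreducible (reducible): <chi, chi> = 10 > 1.

Details: <chi, chi> = (1/|G|) sum_C |C| * |chi(C)|^2 = (1/16)[1*|7|^2 + 1*|3|^2 + 2*|-sqrt(2) - 1|^2 + 2*|5|^2 + 2*|-1 + sqrt(2)|^2 + 4*|-3|^2 + 4*|-1|^2]
  = (1/16)[(49) + (9) + (4*sqrt(2) + 6) + (50) + (6 - 4*sqrt(2)) + (36) + (4)] = 160/16 = 10.
A character is irreducible iff <chi, chi> = 1, so this representation is reducible.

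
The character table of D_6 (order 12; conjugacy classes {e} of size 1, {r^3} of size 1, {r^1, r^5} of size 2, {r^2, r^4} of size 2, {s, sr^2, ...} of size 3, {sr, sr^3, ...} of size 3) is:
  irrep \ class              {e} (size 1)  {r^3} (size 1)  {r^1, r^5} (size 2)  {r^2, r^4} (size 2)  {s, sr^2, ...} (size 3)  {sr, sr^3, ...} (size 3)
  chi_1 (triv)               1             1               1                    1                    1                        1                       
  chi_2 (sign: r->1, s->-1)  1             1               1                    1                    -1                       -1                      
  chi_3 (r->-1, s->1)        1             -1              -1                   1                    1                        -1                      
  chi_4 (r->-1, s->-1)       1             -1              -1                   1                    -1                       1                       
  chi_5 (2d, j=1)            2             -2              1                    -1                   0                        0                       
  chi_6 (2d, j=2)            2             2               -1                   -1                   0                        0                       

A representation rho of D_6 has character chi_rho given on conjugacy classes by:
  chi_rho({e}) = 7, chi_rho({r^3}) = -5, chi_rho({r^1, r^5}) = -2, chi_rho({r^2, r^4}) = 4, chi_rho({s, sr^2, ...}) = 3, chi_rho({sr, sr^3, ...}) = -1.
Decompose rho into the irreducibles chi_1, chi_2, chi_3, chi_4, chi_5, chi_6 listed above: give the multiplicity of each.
Multiplicities: chi_1: 1, chi_2: 0, chi_3: 3, chi_4: 1, chi_5: 1, chi_6: 0.

Justification: Use <chi_rho, chi> = (1/|G|) sum_C |C| * chi_rho(C) * conj(chi(C)) with |G| = 12 for each irreducible chi in the table:
  <chi_rho, chi_1> = (1/12)[1*(7)*conj(1) + 1*(-5)*conj(1) + 2*(-2)*conj(1) + 2*(4)*conj(1) + 3*(3)*conj(1) + 3*(-1)*conj(1)]
      = (1/12)[(7) + (-5) + (-4) + (8) + (9) + (-3)] = 12/12 = 1
  <chi_rho, chi_2> = (1/12)[1*(7)*conj(1) + 1*(-5)*conj(1) + 2*(-2)*conj(1) + 2*(4)*conj(1) + 3*(3)*conj(-1) + 3*(-1)*conj(-1)]
      = (1/12)[(7) + (-5) + (-4) + (8) + (-9) + (3)] = 0/12 = 0
  <chi_rho, chi_3> = (1/12)[1*(7)*conj(1) + 1*(-5)*conj(-1) + 2*(-2)*conj(-1) + 2*(4)*conj(1) + 3*(3)*conj(1) + 3*(-1)*conj(-1)]
      = (1/12)[(7) + (5) + (4) + (8) + (9) + (3)] = 36/12 = 3
  <chi_rho, chi_4> = (1/12)[1*(7)*conj(1) + 1*(-5)*conj(-1) + 2*(-2)*conj(-1) + 2*(4)*conj(1) + 3*(3)*conj(-1) + 3*(-1)*conj(1)]
      = (1/12)[(7) + (5) + (4) + (8) + (-9) + (-3)] = 12/12 = 1
  <chi_rho, chi_5> = (1/12)[1*(7)*conj(2) + 1*(-5)*conj(-2) + 2*(-2)*conj(1) + 2*(4)*conj(-1) + 3*(3)*conj(0) + 3*(-1)*conj(0)]
      = (1/12)[(14) + (10) + (-4) + (-8) + (0) + (0)] = 12/12 = 1
  <chi_rho, chi_6> = (1/12)[1*(7)*conj(2) + 1*(-5)*conj(2) + 2*(-2)*conj(-1) + 2*(4)*conj(-1) + 3*(3)*conj(0) + 3*(-1)*conj(0)]
      = (1/12)[(14) + (-10) + (4) + (-8) + (0) + (0)] = 0/12 = 0
Dimension check: dim(rho) = sum (mult * dim) = 1*1 + 0*1 + 3*1 + 1*1 + 1*2 + 0*2 = 7 = chi_rho(e) = 7.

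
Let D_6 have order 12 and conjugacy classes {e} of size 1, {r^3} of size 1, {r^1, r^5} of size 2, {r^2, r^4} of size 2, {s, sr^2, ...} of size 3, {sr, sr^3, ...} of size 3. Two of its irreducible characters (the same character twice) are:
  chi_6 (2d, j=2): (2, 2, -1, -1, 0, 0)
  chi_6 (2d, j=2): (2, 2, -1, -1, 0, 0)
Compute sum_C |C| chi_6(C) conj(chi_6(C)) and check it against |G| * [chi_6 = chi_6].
Sum = 12 = |G| = 12; so <chi_6, chi_6> = 1 (norm-1 confirms irreducibility).

Why: Compute term by term over conjugacy classes (|C| * chi_6(C) * conj(chi_6(C))):
  1*(2)*conj(2) + 1*(2)*conj(2) + 2*(-1)*conj(-1) + 2*(-1)*conj(-1) + 3*(0)*conj(0) + 3*(0)*conj(0)
  = (4) + (4) + (2) + (2) + (0) + (0)
  = 12.
Dividing by |G| = 12 gives 12/12 = 1, matching the row-orthogonality relation <chi_6, chi_6> = [chi_6 = chi_6].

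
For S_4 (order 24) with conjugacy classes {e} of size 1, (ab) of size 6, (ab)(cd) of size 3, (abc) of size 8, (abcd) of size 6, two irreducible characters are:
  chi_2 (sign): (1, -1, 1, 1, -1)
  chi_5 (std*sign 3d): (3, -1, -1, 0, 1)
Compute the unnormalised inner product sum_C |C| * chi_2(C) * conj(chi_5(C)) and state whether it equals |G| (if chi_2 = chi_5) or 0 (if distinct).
Sum = 0; so <chi_2, chi_5> = 0 (distinct irreducibles are orthogonal).

Working: Compute term by term over conjugacy classes (|C| * chi_2(C) * conj(chi_5(C))):
  1*(1)*conj(3) + 6*(-1)*conj(-1) + 3*(1)*conj(-1) + 8*(1)*conj(0) + 6*(-1)*conj(1)
  = (3) + (6) + (-3) + (0) + (-6)
  = 0.
Dividing by |G| = 24 gives 0/24 = 0, matching the row-orthogonality relation <chi_2, chi_5> = [chi_2 = chi_5].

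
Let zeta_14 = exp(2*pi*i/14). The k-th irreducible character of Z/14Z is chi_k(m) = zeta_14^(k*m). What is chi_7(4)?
chi_7(4) = zeta_14^28 = 1

Justification: chi_7(4) = zeta_14^(7*4) = zeta_14^28. Since zeta_14^14 = 1, this equals zeta_14^0 = exp(2*pi*i*0/14) = 1.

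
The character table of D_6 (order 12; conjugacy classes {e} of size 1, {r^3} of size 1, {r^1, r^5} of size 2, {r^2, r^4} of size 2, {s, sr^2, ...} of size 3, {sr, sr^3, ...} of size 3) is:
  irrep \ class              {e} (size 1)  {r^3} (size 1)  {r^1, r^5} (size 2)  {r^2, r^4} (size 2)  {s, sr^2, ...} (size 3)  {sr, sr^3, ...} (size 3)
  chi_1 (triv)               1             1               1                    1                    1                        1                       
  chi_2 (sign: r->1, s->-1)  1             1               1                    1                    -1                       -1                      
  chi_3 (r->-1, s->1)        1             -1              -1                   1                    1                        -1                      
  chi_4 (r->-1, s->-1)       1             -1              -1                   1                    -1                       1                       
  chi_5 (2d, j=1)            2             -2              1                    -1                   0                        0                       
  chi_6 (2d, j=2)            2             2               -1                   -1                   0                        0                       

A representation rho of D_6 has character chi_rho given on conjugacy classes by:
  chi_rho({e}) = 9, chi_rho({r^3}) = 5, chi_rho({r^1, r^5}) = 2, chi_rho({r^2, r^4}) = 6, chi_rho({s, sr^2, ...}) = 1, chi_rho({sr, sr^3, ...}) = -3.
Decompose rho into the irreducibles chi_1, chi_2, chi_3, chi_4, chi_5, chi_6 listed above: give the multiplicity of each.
Multiplicities: chi_1: 2, chi_2: 3, chi_3: 2, chi_4: 0, chi_5: 0, chi_6: 1.

Use <chi_rho, chi> = (1/|G|) sum_C |C| * chi_rho(C) * conj(chi(C)) with |G| = 12 for each irreducible chi in the table:
  <chi_rho, chi_1> = (1/12)[1*(9)*conj(1) + 1*(5)*conj(1) + 2*(2)*conj(1) + 2*(6)*conj(1) + 3*(1)*conj(1) + 3*(-3)*conj(1)]
      = (1/12)[(9) + (5) + (4) + (12) + (3) + (-9)] = 24/12 = 2
  <chi_rho, chi_2> = (1/12)[1*(9)*conj(1) + 1*(5)*conj(1) + 2*(2)*conj(1) + 2*(6)*conj(1) + 3*(1)*conj(-1) + 3*(-3)*conj(-1)]
      = (1/12)[(9) + (5) + (4) + (12) + (-3) + (9)] = 36/12 = 3
  <chi_rho, chi_3> = (1/12)[1*(9)*conj(1) + 1*(5)*conj(-1) + 2*(2)*conj(-1) + 2*(6)*conj(1) + 3*(1)*conj(1) + 3*(-3)*conj(-1)]
      = (1/12)[(9) + (-5) + (-4) + (12) + (3) + (9)] = 24/12 = 2
  <chi_rho, chi_4> = (1/12)[1*(9)*conj(1) + 1*(5)*conj(-1) + 2*(2)*conj(-1) + 2*(6)*conj(1) + 3*(1)*conj(-1) + 3*(-3)*conj(1)]
      = (1/12)[(9) + (-5) + (-4) + (12) + (-3) + (-9)] = 0/12 = 0
  <chi_rho, chi_5> = (1/12)[1*(9)*conj(2) + 1*(5)*conj(-2) + 2*(2)*conj(1) + 2*(6)*conj(-1) + 3*(1)*conj(0) + 3*(-3)*conj(0)]
      = (1/12)[(18) + (-10) + (4) + (-12) + (0) + (0)] = 0/12 = 0
  <chi_rho, chi_6> = (1/12)[1*(9)*conj(2) + 1*(5)*conj(2) + 2*(2)*conj(-1) + 2*(6)*conj(-1) + 3*(1)*conj(0) + 3*(-3)*conj(0)]
      = (1/12)[(18) + (10) + (-4) + (-12) + (0) + (0)] = 12/12 = 1
Dimension check: dim(rho) = sum (mult * dim) = 2*1 + 3*1 + 2*1 + 0*1 + 0*2 + 1*2 = 9 = chi_rho(e) = 9.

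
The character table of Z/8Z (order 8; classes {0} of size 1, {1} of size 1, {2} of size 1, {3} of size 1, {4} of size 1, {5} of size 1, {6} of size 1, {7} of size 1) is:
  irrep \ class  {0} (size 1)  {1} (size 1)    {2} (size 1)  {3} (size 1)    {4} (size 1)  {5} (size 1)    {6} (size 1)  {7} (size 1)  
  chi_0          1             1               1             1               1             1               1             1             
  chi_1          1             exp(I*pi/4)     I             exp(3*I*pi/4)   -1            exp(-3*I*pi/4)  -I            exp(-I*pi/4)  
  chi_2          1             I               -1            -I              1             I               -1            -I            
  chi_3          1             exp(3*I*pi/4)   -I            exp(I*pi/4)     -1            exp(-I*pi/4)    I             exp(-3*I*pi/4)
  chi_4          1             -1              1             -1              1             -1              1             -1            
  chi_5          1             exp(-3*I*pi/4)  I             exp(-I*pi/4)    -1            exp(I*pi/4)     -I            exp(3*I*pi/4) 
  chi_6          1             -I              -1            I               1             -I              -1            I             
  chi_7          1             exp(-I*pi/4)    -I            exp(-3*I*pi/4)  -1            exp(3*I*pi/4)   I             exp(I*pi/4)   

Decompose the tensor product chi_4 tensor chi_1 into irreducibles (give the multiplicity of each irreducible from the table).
chi_4 tensor chi_1 = chi_5 (all other irreducibles have multiplicity 0).

Why: The character of a tensor product is the pointwise product (chi_4 * chi_1)(C) = chi_4(C) * chi_1(C):
  {0}: (1)*(1), {1}: (-1)*(exp(I*pi/4)), {2}: (1)*(I), {3}: (-1)*(exp(3*I*pi/4)), {4}: (1)*(-1), {5}: (-1)*(exp(-3*I*pi/4)), {6}: (1)*(-I), {7}: (-1)*(exp(-I*pi/4))
so (chi_4 * chi_1) takes values
  {0} -> 1, {1} -> -exp(I*pi/4), {2} -> I, {3} -> -exp(3*I*pi/4), {4} -> -1, {5} -> -exp(-3*I*pi/4), {6} -> -I, {7} -> -exp(-I*pi/4).
Now take the inner product of this character with each irreducible chi from the table, <chi_4*chi_1, chi> = (1/8) sum_C |C| (chi_4*chi_1)(C) conj(chi(C)):
  <chi_4*chi_1, chi_0> = (1/8)[1*(1)*conj(1) + 1*(-exp(I*pi/4))*conj(1) + 1*(I)*conj(1) + 1*(-exp(3*I*pi/4))*conj(1) + 1*(-1)*conj(1) + 1*(-exp(-3*I*pi/4))*conj(1) + 1*(-I)*conj(1) + 1*(-exp(-I*pi/4))*conj(1)]
      = (1/8)[(1) + (-exp(I*pi/4)) + (I) + (-exp(3*I*pi/4)) + (-1) + (-exp(-3*I*pi/4)) + (-I) + (-exp(-I*pi/4))] = 0/8 = 0
  <chi_4*chi_1, chi_1> = (1/8)[1*(1)*conj(1) + 1*(-exp(I*pi/4))*conj(exp(I*pi/4)) + 1*(I)*conj(I) + 1*(-exp(3*I*pi/4))*conj(exp(3*I*pi/4)) + 1*(-1)*conj(-1) + 1*(-exp(-3*I*pi/4))*conj(exp(-3*I*pi/4)) + 1*(-I)*conj(-I) + 1*(-exp(-I*pi/4))*conj(exp(-I*pi/4))]
      = (1/8)[(1) + (-1) + (1) + (-1) + (1) + (-1) + (1) + (-1)] = 0/8 = 0
  <chi_4*chi_1, chi_2> = (1/8)[1*(1)*conj(1) + 1*(-exp(I*pi/4))*conj(I) + 1*(I)*conj(-1) + 1*(-exp(3*I*pi/4))*conj(-I) + 1*(-1)*conj(1) + 1*(-exp(-3*I*pi/4))*conj(I) + 1*(-I)*conj(-1) + 1*(-exp(-I*pi/4))*conj(-I)]
      = (1/8)[(1) + (exp(3*I*pi/4)) + (-I) + (-exp(-3*I*pi/4)) + (-1) + (exp(-I*pi/4)) + (I) + (-exp(I*pi/4))] = 0/8 = 0
  <chi_4*chi_1, chi_3> = (1/8)[1*(1)*conj(1) + 1*(-exp(I*pi/4))*conj(exp(3*I*pi/4)) + 1*(I)*conj(-I) + 1*(-exp(3*I*pi/4))*conj(exp(I*pi/4)) + 1*(-1)*conj(-1) + 1*(-exp(-3*I*pi/4))*conj(exp(-I*pi/4)) + 1*(-I)*conj(I) + 1*(-exp(-I*pi/4))*conj(exp(-3*I*pi/4))]
      = (1/8)[(1) + (I) + (-1) + (-I) + (1) + (I) + (-1) + (-I)] = 0/8 = 0
  <chi_4*chi_1, chi_4> = (1/8)[1*(1)*conj(1) + 1*(-exp(I*pi/4))*conj(-1) + 1*(I)*conj(1) + 1*(-exp(3*I*pi/4))*conj(-1) + 1*(-1)*conj(1) + 1*(-exp(-3*I*pi/4))*conj(-1) + 1*(-I)*conj(1) + 1*(-exp(-I*pi/4))*conj(-1)]
      = (1/8)[(1) + (exp(I*pi/4)) + (I) + (exp(3*I*pi/4)) + (-1) + (exp(-3*I*pi/4)) + (-I) + (exp(-I*pi/4))] = 0/8 = 0
  <chi_4*chi_1, chi_5> = (1/8)[1*(1)*conj(1) + 1*(-exp(I*pi/4))*conj(exp(-3*I*pi/4)) + 1*(I)*conj(I) + 1*(-exp(3*I*pi/4))*conj(exp(-I*pi/4)) + 1*(-1)*conj(-1) + 1*(-exp(-3*I*pi/4))*conj(exp(I*pi/4)) + 1*(-I)*conj(-I) + 1*(-exp(-I*pi/4))*conj(exp(3*I*pi/4))]
      = (1/8)[(1) + (1) + (1) + (1) + (1) + (1) + (1) + (1)] = 8/8 = 1
  <chi_4*chi_1, chi_6> = (1/8)[1*(1)*conj(1) + 1*(-exp(I*pi/4))*conj(-I) + 1*(I)*conj(-1) + 1*(-exp(3*I*pi/4))*conj(I) + 1*(-1)*conj(1) + 1*(-exp(-3*I*pi/4))*conj(-I) + 1*(-I)*conj(-1) + 1*(-exp(-I*pi/4))*conj(I)]
      = (1/8)[(1) + (-exp(3*I*pi/4)) + (-I) + (exp(-3*I*pi/4)) + (-1) + (-exp(-I*pi/4)) + (I) + (exp(I*pi/4))] = 0/8 = 0
  <chi_4*chi_1, chi_7> = (1/8)[1*(1)*conj(1) + 1*(-exp(I*pi/4))*conj(exp(-I*pi/4)) + 1*(I)*conj(-I) + 1*(-exp(3*I*pi/4))*conj(exp(-3*I*pi/4)) + 1*(-1)*conj(-1) + 1*(-exp(-3*I*pi/4))*conj(exp(3*I*pi/4)) + 1*(-I)*conj(I) + 1*(-exp(-I*pi/4))*conj(exp(I*pi/4))]
      = (1/8)[(1) + (-I) + (-1) + (I) + (1) + (-I) + (-1) + (I)] = 0/8 = 0
(Exp terms are combined using exp(i*s)*conj(exp(i*t)) = exp(i*(s-t)), and sums of them are collapsed using the identity that for every m > 1 the m distinct m-th roots of unity sum to 0, e.g. 1 + exp(2*I*pi/3) + exp(-2*I*pi/3) = 0.)
Hence the multiplicities are chi_5: 1. Dimension check: dim(chi_4)*dim(chi_1) = 1*1 = 1 and sum (mult * dim) = 1*1 = 1.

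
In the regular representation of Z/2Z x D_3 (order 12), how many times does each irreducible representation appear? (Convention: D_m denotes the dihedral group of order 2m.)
Each irreducible V_i of dimension d_i appears with multiplicity d_i, i.e. rho_reg = (direct sum over all irreducibles V_i) d_i V_i. The irreducible dimensions for Z/2Z x D_3 are 1, 1, 1, 1, 2, 2: 4 irreducibles of dimension 1, each with multiplicity 1; 2 irreducibles of dimension 2, each with multiplicity 2. Total dimension 4*1*1 + 2*2*2 = 12 = |G|.

Why: General theorem: in the regular representation of a finite group G, each irreducible appears with multiplicity equal to its dimension. Check: dim(rho_reg) = sum d_i^2 = 1 + 1 + 1 + 1 + 4 + 4 = 12 = |G|.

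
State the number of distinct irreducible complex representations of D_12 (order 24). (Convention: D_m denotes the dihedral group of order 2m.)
9

Details: The number of irreducible complex representations of a finite group equals its number of conjugacy classes. D_12 has 9 conjugacy classes (n/2 + 3 for n even), so D_12 (order 24) has exactly 9 irreducible complex representations.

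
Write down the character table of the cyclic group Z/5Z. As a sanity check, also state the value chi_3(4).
Character table of Z/5Z (irreps indexed chi_0,...,chi_4 with chi_k(m) = zeta_5^(k*m), zeta_5 = exp(2*pi*i/5)):
  irrep \ class  {0} (size 1)  {1} (size 1)    {2} (size 1)    {3} (size 1)    {4} (size 1)  
  chi_0          1             1               1               1               1             
  chi_1          1             exp(2*I*pi/5)   exp(4*I*pi/5)   exp(-4*I*pi/5)  exp(-2*I*pi/5)
  chi_2          1             exp(4*I*pi/5)   exp(-2*I*pi/5)  exp(2*I*pi/5)   exp(-4*I*pi/5)
  chi_3          1             exp(-4*I*pi/5)  exp(2*I*pi/5)   exp(-2*I*pi/5)  exp(4*I*pi/5) 
  chi_4          1             exp(-2*I*pi/5)  exp(-4*I*pi/5)  exp(4*I*pi/5)   exp(2*I*pi/5) 

Spot check: chi_3(4) = zeta_5^(3*4) = zeta_5^12 = exp(4*I*pi/5).

Argument: Z/5Z is abelian, so all 5 irreducible complex representations are 1-dimensional. They are given by chi_k(m) = zeta_5^(k*m) for k = 0,...,4. Row orthogonality: sum_m chi_k(m) conj(chi_l(m)) = 5 * [k = l].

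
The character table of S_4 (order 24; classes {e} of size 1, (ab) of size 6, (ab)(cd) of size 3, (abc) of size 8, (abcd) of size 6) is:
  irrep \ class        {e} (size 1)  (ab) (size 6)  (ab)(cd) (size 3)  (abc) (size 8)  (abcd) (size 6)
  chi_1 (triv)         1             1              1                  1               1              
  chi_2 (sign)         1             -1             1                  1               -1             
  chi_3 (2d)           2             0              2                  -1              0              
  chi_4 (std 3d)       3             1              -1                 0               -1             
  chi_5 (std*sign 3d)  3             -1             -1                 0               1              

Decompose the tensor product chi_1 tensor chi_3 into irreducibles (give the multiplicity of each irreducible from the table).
chi_1 tensor chi_3 = chi_3 (all other irreducibles have multiplicity 0).

The character of a tensor product is the pointwise product (chi_1 * chi_3)(C) = chi_1(C) * chi_3(C):
  {e}: (1)*(2), (ab): (1)*(0), (ab)(cd): (1)*(2), (abc): (1)*(-1), (abcd): (1)*(0)
so (chi_1 * chi_3) takes values
  {e} -> 2, (ab) -> 0, (ab)(cd) -> 2, (abc) -> -1, (abcd) -> 0.
Now take the inner product of this character with each irreducible chi from the table, <chi_1*chi_3, chi> = (1/24) sum_C |C| (chi_1*chi_3)(C) conj(chi(C)):
  <chi_1*chi_3, chi_1> = (1/24)[1*(2)*conj(1) + 6*(0)*conj(1) + 3*(2)*conj(1) + 8*(-1)*conj(1) + 6*(0)*conj(1)]
      = (1/24)[(2) + (0) + (6) + (-8) + (0)] = 0/24 = 0
  <chi_1*chi_3, chi_2> = (1/24)[1*(2)*conj(1) + 6*(0)*conj(-1) + 3*(2)*conj(1) + 8*(-1)*conj(1) + 6*(0)*conj(-1)]
      = (1/24)[(2) + (0) + (6) + (-8) + (0)] = 0/24 = 0
  <chi_1*chi_3, chi_3> = (1/24)[1*(2)*conj(2) + 6*(0)*conj(0) + 3*(2)*conj(2) + 8*(-1)*conj(-1) + 6*(0)*conj(0)]
      = (1/24)[(4) + (0) + (12) + (8) + (0)] = 24/24 = 1
  <chi_1*chi_3, chi_4> = (1/24)[1*(2)*conj(3) + 6*(0)*conj(1) + 3*(2)*conj(-1) + 8*(-1)*conj(0) + 6*(0)*conj(-1)]
      = (1/24)[(6) + (0) + (-6) + (0) + (0)] = 0/24 = 0
  <chi_1*chi_3, chi_5> = (1/24)[1*(2)*conj(3) + 6*(0)*conj(-1) + 3*(2)*conj(-1) + 8*(-1)*conj(0) + 6*(0)*conj(1)]
      = (1/24)[(6) + (0) + (-6) + (0) + (0)] = 0/24 = 0
Hence the multiplicities are chi_3: 1. Dimension check: dim(chi_1)*dim(chi_3) = 1*2 = 2 and sum (mult * dim) = 1*2 = 2.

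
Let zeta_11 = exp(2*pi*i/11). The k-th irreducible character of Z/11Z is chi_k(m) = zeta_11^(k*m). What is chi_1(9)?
chi_1(9) = zeta_11^9 = exp(-4*I*pi/11)

Why: chi_1(9) = zeta_11^(1*9) = zeta_11^9. Since zeta_11^11 = 1, this equals zeta_11^9 = exp(2*pi*i*9/11) = exp(-4*I*pi/11).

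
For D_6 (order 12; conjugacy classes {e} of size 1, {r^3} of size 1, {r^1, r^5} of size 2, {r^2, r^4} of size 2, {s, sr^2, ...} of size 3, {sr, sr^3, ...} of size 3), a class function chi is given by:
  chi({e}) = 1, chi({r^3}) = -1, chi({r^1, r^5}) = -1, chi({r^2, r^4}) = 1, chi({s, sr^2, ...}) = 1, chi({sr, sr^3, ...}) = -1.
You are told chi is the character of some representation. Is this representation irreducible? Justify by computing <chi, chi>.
Irreducible: <chi, chi> = 1.

Proof sketch: <chi, chi> = (1/|G|) sum_C |C| * |chi(C)|^2 = (1/12)[1*|1|^2 + 1*|-1|^2 + 2*|-1|^2 + 2*|1|^2 + 3*|1|^2 + 3*|-1|^2]
  = (1/12)[(1) + (1) + (2) + (2) + (3) + (3)] = 12/12 = 1.
A character is irreducible iff <chi, chi> = 1, so this representation is irreducible.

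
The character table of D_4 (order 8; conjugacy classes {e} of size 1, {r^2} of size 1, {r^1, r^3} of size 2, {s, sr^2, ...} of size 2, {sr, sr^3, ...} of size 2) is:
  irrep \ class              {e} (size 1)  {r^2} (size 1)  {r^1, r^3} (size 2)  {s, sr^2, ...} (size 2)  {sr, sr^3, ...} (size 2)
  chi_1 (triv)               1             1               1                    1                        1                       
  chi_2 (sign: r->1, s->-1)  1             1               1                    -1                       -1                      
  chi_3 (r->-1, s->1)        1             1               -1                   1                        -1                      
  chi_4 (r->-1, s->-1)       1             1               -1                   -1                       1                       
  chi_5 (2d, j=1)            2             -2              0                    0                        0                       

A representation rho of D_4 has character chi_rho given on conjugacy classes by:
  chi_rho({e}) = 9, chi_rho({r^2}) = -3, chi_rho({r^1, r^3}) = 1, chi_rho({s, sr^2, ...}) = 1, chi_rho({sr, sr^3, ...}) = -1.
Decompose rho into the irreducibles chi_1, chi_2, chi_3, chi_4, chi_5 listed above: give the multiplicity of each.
Multiplicities: chi_1: 1, chi_2: 1, chi_3: 1, chi_4: 0, chi_5: 3.

Derivation: Use <chi_rho, chi> = (1/|G|) sum_C |C| * chi_rho(C) * conj(chi(C)) with |G| = 8 for each irreducible chi in the table:
  <chi_rho, chi_1> = (1/8)[1*(9)*conj(1) + 1*(-3)*conj(1) + 2*(1)*conj(1) + 2*(1)*conj(1) + 2*(-1)*conj(1)]
      = (1/8)[(9) + (-3) + (2) + (2) + (-2)] = 8/8 = 1
  <chi_rho, chi_2> = (1/8)[1*(9)*conj(1) + 1*(-3)*conj(1) + 2*(1)*conj(1) + 2*(1)*conj(-1) + 2*(-1)*conj(-1)]
      = (1/8)[(9) + (-3) + (2) + (-2) + (2)] = 8/8 = 1
  <chi_rho, chi_3> = (1/8)[1*(9)*conj(1) + 1*(-3)*conj(1) + 2*(1)*conj(-1) + 2*(1)*conj(1) + 2*(-1)*conj(-1)]
      = (1/8)[(9) + (-3) + (-2) + (2) + (2)] = 8/8 = 1
  <chi_rho, chi_4> = (1/8)[1*(9)*conj(1) + 1*(-3)*conj(1) + 2*(1)*conj(-1) + 2*(1)*conj(-1) + 2*(-1)*conj(1)]
      = (1/8)[(9) + (-3) + (-2) + (-2) + (-2)] = 0/8 = 0
  <chi_rho, chi_5> = (1/8)[1*(9)*conj(2) + 1*(-3)*conj(-2) + 2*(1)*conj(0) + 2*(1)*conj(0) + 2*(-1)*conj(0)]
      = (1/8)[(18) + (6) + (0) + (0) + (0)] = 24/8 = 3
Dimension check: dim(rho) = sum (mult * dim) = 1*1 + 1*1 + 1*1 + 0*1 + 3*2 = 9 = chi_rho(e) = 9.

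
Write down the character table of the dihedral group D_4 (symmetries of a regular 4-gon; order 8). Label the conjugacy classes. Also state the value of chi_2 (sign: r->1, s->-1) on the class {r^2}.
Conjugacy classes: {e} of size 1, {r^2} of size 1, {r^1, r^3} of size 2, {s, sr^2, ...} of size 2, {sr, sr^3, ...} of size 2.
Character table:
  irrep \ class              {e} (size 1)  {r^2} (size 1)  {r^1, r^3} (size 2)  {s, sr^2, ...} (size 2)  {sr, sr^3, ...} (size 2)
  chi_1 (triv)               1             1               1                    1                        1                       
  chi_2 (sign: r->1, s->-1)  1             1               1                    -1                       -1                      
  chi_3 (r->-1, s->1)        1             1               -1                   1                        -1                      
  chi_4 (r->-1, s->-1)       1             1               -1                   -1                       1                       
  chi_5 (2d, j=1)            2             -2              0                    0                        0                       

Spot check: chi_2 (sign: r->1, s->-1) on {r^2} = 1.

Justification: D_4 has order 2*4 = 8 with 5 conjugacy classes, hence 5 irreducibles. Sum of squared dims 1 + 1 + 1 + 1 + 4 = 8 = |G|. Linear characters come from the abelianisation; the 2-dimensional irreps have character r^k -> 2*cos(2*pi*j*k/4), reflections -> 0.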